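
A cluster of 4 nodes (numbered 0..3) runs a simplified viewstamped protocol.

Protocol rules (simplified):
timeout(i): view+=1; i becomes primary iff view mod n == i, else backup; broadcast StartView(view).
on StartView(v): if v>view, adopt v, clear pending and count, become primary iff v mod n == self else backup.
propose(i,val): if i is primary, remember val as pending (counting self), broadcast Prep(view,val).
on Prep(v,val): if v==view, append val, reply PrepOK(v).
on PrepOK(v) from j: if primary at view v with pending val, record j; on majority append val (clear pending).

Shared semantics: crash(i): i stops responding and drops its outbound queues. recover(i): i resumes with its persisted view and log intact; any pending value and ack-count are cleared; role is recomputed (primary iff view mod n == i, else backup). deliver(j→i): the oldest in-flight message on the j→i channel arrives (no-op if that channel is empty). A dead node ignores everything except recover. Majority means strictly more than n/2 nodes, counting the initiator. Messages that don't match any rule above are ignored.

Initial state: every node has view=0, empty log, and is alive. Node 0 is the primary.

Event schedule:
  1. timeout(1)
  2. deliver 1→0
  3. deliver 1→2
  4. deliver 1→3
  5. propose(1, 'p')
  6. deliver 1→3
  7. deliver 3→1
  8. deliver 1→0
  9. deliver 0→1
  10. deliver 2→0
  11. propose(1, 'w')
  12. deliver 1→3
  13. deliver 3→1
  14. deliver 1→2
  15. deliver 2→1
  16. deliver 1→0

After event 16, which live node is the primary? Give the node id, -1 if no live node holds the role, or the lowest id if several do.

1

after 1 — timeout(1): n1:prim/v1/[-]
after 2 — deliver 1→0: n0:back/v1/[-]
after 3 — deliver 1→2: n2:back/v1/[-]
after 4 — deliver 1→3: n3:back/v1/[-]
after 5 — propose(1,'p'): ·
after 6 — deliver 1→3: n3:back/v1/[p]
after 7 — deliver 3→1: ·
after 8 — deliver 1→0: n0:back/v1/[p]
after 9 — deliver 0→1: n1:prim/v1/[p]
after 10 — deliver 2→0: ·
after 11 — propose(1,'w'): ·
after 12 — deliver 1→3: n3:back/v1/[p,w]
after 13 — deliver 3→1: ·
after 14 — deliver 1→2: n2:back/v1/[p]
after 15 — deliver 2→1: n1:prim/v1/[p,w]
after 16 — deliver 1→0: n0:back/v1/[p,w]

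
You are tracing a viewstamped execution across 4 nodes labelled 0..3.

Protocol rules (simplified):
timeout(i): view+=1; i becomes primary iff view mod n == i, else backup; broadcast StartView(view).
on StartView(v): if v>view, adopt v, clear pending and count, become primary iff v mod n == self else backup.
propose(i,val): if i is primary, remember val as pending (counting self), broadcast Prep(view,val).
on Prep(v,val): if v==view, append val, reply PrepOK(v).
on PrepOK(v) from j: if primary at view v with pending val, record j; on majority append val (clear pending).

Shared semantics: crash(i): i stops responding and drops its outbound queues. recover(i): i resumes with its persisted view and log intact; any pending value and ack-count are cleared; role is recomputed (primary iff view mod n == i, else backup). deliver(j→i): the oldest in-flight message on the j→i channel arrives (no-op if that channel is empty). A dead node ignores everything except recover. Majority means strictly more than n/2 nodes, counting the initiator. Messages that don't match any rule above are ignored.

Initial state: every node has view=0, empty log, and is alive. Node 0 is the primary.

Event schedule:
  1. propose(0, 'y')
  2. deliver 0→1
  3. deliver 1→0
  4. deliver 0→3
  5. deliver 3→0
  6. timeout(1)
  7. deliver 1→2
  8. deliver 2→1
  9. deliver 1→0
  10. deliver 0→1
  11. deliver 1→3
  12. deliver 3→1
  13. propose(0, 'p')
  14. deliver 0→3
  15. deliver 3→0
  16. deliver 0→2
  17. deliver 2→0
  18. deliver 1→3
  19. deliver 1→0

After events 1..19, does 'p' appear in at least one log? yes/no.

no

e1 propose(0,'y'): ·
e2 deliver 0→1: 1[back,v=0,y]
e3 deliver 1→0: ·
e4 deliver 0→3: 3[back,v=0,y]
e5 deliver 3→0: 0[prim,v=0,y]
e6 timeout(1): 1[prim,v=1,y]
e7 deliver 1→2: 2[back,v=1,-]
e8 deliver 2→1: ·
e9 deliver 1→0: 0[back,v=1,y]
e10 deliver 0→1: ·
e11 deliver 1→3: 3[back,v=1,y]
e12 deliver 3→1: ·
e13 propose(0,'p'): ·
e14 deliver 0→3: ·
e15 deliver 3→0: ·
e16 deliver 0→2: ·
e17 deliver 2→0: ·
e18 deliver 1→3: ·
e19 deliver 1→0: ·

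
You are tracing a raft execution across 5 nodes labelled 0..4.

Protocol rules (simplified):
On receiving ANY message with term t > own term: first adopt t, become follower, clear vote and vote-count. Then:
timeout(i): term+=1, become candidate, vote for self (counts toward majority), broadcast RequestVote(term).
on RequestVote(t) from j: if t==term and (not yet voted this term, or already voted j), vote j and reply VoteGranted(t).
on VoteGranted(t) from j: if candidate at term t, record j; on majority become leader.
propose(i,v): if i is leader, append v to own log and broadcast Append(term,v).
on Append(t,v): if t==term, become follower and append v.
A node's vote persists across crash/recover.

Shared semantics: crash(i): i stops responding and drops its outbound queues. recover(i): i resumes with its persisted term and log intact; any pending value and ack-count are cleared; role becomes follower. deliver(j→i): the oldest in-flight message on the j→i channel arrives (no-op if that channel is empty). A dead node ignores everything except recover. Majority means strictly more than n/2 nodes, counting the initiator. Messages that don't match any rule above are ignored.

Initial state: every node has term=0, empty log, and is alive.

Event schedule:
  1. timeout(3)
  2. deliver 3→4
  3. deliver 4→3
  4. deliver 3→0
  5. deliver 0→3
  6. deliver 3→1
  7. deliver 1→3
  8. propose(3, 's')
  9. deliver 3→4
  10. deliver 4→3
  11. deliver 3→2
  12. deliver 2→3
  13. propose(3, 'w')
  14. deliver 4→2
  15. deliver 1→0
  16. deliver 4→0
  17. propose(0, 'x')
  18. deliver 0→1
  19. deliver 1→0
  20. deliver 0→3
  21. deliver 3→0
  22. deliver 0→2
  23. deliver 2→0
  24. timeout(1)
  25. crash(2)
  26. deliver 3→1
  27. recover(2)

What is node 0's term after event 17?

1. timeout(3):  <3:cand t1 ->
2. deliver 3→4:  <4:foll t1 ->
3. deliver 4→3:  nop
4. deliver 3→0:  <0:foll t1 ->
5. deliver 0→3:  <3:lead t1 ->
6. deliver 3→1:  <1:foll t1 ->
7. deliver 1→3:  nop
8. propose(3,'s'):  <3:lead t1 s>
9. deliver 3→4:  <4:foll t1 s>
10. deliver 4→3:  nop
11. deliver 3→2:  <2:foll t1 ->
12. deliver 2→3:  nop
13. propose(3,'w'):  <3:lead t1 s,w>
14. deliver 4→2:  nop
15. deliver 1→0:  nop
16. deliver 4→0:  nop
17. propose(0,'x'):  nop

1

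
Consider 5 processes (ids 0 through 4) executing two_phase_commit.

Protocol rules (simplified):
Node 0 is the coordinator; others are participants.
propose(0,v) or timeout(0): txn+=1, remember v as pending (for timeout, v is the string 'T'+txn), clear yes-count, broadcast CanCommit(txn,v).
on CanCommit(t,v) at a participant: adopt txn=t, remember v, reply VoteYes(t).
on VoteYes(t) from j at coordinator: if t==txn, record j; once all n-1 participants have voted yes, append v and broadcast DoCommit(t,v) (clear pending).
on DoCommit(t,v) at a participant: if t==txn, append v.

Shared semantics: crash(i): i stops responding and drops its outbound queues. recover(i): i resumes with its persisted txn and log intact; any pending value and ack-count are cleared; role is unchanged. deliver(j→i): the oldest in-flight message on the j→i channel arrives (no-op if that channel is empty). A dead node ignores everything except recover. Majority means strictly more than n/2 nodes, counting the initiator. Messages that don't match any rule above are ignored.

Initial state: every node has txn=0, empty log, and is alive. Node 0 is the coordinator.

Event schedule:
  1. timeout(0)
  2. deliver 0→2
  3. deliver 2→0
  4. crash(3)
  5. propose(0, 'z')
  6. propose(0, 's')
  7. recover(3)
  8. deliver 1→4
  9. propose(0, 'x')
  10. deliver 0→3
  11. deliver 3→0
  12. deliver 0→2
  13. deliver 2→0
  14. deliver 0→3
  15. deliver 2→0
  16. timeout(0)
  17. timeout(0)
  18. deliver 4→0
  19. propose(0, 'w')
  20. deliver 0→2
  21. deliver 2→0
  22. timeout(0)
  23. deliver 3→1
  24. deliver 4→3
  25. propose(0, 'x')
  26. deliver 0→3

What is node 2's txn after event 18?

[1] timeout(0) → N0(coor t1 [-])
[2] deliver 0→2 → N2(part t1 [-])
[3] deliver 2→0 → ∅
[4] crash(3) → N3(✗part t0 [-])
[5] propose(0,'z') → N0(coor t2 [-])
[6] propose(0,'s') → N0(coor t3 [-])
[7] recover(3) → N3(part t0 [-])
[8] deliver 1→4 → ∅
[9] propose(0,'x') → N0(coor t4 [-])
[10] deliver 0→3 → N3(part t1 [-])
[11] deliver 3→0 → ∅
[12] deliver 0→2 → N2(part t2 [-])
[13] deliver 2→0 → ∅
[14] deliver 0→3 → N3(part t2 [-])
[15] deliver 2→0 → ∅
[16] timeout(0) → N0(coor t5 [-])
[17] timeout(0) → N0(coor t6 [-])
[18] deliver 4→0 → ∅

2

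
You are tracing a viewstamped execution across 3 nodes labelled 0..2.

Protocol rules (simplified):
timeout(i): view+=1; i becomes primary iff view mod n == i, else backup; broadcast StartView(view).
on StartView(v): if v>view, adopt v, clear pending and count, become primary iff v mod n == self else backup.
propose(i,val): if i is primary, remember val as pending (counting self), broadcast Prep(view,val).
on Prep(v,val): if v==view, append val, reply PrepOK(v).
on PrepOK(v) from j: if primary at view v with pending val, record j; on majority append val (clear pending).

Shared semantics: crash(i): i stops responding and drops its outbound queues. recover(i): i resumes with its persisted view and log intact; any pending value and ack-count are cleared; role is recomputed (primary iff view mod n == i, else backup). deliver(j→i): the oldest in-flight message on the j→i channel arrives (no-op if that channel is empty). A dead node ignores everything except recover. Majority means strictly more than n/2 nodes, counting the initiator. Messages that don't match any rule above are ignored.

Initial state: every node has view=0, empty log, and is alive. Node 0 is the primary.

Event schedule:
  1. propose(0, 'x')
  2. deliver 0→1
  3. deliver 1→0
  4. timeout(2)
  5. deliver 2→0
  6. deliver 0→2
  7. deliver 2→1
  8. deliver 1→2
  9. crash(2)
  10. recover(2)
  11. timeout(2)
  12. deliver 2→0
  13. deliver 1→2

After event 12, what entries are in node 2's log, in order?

after 1 — propose(0,'x'): ·
after 2 — deliver 0→1: n1:back/v0/[x]
after 3 — deliver 1→0: n0:prim/v0/[x]
after 4 — timeout(2): n2:back/v1/[-]
after 5 — deliver 2→0: n0:back/v1/[x]
after 6 — deliver 0→2: ·
after 7 — deliver 2→1: n1:prim/v1/[x]
after 8 — deliver 1→2: ·
after 9 — crash(2): n2:✗back/v1/[-]
after 10 — recover(2): n2:back/v1/[-]
after 11 — timeout(2): n2:prim/v2/[-]
after 12 — deliver 2→0: n0:back/v2/[x]

empty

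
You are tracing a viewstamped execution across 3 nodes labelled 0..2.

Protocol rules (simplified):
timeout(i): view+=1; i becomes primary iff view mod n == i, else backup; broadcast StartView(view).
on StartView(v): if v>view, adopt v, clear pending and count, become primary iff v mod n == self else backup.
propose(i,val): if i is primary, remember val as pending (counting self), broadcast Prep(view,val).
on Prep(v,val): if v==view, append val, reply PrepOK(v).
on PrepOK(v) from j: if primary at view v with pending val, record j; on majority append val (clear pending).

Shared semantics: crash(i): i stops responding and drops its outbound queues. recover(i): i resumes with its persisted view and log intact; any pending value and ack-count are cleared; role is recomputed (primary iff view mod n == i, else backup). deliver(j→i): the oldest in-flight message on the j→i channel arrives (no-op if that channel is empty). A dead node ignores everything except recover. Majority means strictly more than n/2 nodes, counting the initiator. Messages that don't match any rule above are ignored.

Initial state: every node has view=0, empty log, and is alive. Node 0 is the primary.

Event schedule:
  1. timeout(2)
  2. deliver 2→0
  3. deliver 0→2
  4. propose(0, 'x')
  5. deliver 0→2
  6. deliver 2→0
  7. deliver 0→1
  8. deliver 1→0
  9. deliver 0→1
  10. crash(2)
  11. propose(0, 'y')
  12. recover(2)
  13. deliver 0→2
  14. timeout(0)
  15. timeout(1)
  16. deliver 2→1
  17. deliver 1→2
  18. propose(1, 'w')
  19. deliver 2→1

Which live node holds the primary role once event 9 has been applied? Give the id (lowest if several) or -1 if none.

after 1 — timeout(2): n2:back/v1/[-]
after 2 — deliver 2→0: n0:back/v1/[-]
after 3 — deliver 0→2: ·
after 4 — propose(0,'x'): ·
after 5 — deliver 0→2: ·
after 6 — deliver 2→0: ·
after 7 — deliver 0→1: ·
after 8 — deliver 1→0: ·
after 9 — deliver 0→1: ·

-1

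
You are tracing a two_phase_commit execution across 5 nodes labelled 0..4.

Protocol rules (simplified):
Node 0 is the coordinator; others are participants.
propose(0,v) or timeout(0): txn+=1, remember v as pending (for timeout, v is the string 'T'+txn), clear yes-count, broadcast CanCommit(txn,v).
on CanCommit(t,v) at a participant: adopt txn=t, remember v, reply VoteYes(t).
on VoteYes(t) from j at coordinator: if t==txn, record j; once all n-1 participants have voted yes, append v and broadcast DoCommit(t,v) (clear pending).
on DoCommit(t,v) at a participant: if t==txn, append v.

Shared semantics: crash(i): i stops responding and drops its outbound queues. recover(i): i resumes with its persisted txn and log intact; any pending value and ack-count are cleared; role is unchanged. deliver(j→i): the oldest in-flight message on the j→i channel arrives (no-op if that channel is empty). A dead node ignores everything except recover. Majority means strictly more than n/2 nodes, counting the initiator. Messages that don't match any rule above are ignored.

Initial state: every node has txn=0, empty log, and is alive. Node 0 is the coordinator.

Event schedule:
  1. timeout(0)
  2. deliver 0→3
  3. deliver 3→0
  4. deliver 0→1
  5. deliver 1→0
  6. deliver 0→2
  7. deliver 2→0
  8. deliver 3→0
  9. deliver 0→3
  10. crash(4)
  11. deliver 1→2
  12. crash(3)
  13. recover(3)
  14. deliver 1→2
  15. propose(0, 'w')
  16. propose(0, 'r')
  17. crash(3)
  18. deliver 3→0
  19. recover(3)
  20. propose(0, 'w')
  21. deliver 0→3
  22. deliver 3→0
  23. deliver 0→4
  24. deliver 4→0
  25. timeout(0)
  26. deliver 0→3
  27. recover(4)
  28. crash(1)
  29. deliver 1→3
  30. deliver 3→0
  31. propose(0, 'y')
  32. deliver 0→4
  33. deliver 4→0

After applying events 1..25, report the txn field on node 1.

1

e1 timeout(0): 0[coor,t=1,-]
e2 deliver 0→3: 3[part,t=1,-]
e3 deliver 3→0: ·
e4 deliver 0→1: 1[part,t=1,-]
e5 deliver 1→0: ·
e6 deliver 0→2: 2[part,t=1,-]
e7 deliver 2→0: ·
e8 deliver 3→0: ·
e9 deliver 0→3: ·
e10 crash(4): 4[✗part,t=0,-]
e11 deliver 1→2: ·
e12 crash(3): 3[✗part,t=1,-]
e13 recover(3): 3[part,t=1,-]
e14 deliver 1→2: ·
e15 propose(0,'w'): 0[coor,t=2,-]
e16 propose(0,'r'): 0[coor,t=3,-]
e17 crash(3): 3[✗part,t=1,-]
e18 deliver 3→0: ·
e19 recover(3): 3[part,t=1,-]
e20 propose(0,'w'): 0[coor,t=4,-]
e21 deliver 0→3: 3[part,t=2,-]
e22 deliver 3→0: ·
e23 deliver 0→4: ·
e24 deliver 4→0: ·
e25 timeout(0): 0[coor,t=5,-]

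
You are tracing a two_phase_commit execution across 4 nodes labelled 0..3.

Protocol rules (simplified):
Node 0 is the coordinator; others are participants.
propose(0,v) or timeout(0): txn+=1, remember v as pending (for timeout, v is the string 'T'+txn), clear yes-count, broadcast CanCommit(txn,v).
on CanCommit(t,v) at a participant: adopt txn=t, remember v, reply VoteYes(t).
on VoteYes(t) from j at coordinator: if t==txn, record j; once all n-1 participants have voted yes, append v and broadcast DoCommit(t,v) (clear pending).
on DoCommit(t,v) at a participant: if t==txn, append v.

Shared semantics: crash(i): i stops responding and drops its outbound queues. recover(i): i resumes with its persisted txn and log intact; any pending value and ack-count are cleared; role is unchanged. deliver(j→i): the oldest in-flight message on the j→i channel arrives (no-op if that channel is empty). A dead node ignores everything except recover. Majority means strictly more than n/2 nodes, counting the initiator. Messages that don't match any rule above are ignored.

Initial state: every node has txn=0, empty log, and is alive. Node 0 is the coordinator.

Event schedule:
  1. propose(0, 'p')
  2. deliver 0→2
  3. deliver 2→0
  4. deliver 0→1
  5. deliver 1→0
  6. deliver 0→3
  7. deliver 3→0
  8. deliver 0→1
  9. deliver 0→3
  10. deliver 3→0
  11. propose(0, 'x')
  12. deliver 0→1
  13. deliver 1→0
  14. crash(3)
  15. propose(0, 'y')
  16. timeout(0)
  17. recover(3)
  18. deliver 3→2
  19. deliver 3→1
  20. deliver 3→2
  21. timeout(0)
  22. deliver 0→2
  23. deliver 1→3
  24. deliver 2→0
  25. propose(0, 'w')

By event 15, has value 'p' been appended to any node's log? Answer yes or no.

yes

e1 propose(0,'p'): 0[coor,t=1,-]
e2 deliver 0→2: 2[part,t=1,-]
e3 deliver 2→0: ·
e4 deliver 0→1: 1[part,t=1,-]
e5 deliver 1→0: ·
e6 deliver 0→3: 3[part,t=1,-]
e7 deliver 3→0: 0[coor,t=1,p]
e8 deliver 0→1: 1[part,t=1,p]
e9 deliver 0→3: 3[part,t=1,p]
e10 deliver 3→0: ·
e11 propose(0,'x'): 0[coor,t=2,p]
e12 deliver 0→1: 1[part,t=2,p]
e13 deliver 1→0: ·
e14 crash(3): 3[✗part,t=1,p]
e15 propose(0,'y'): 0[coor,t=3,p]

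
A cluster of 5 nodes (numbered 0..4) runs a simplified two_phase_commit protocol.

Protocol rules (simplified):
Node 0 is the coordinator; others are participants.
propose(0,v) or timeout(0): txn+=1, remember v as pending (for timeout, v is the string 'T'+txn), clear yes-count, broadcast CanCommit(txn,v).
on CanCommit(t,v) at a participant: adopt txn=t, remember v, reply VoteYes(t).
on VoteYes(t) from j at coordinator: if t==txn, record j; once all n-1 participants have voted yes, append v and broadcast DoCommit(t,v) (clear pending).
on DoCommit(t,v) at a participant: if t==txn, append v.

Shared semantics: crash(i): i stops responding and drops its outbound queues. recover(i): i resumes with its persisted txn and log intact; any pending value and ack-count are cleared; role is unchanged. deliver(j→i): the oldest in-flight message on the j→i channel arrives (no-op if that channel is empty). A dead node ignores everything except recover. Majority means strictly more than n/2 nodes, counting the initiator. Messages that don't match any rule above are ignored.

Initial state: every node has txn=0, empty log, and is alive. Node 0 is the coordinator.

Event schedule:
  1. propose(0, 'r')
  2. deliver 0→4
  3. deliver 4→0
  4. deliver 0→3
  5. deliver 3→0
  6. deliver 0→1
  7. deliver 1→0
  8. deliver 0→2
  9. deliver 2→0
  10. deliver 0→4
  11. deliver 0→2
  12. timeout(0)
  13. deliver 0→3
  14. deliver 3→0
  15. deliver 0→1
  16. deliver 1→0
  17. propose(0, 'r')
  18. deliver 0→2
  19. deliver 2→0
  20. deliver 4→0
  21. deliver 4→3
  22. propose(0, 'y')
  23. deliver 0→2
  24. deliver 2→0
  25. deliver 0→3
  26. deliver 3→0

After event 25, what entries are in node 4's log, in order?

after 1 — propose(0,'r'): n0:coor/t1/[-]
after 2 — deliver 0→4: n4:part/t1/[-]
after 3 — deliver 4→0: ·
after 4 — deliver 0→3: n3:part/t1/[-]
after 5 — deliver 3→0: ·
after 6 — deliver 0→1: n1:part/t1/[-]
after 7 — deliver 1→0: ·
after 8 — deliver 0→2: n2:part/t1/[-]
after 9 — deliver 2→0: n0:coor/t1/[r]
after 10 — deliver 0→4: n4:part/t1/[r]
after 11 — deliver 0→2: n2:part/t1/[r]
after 12 — timeout(0): n0:coor/t2/[r]
after 13 — deliver 0→3: n3:part/t1/[r]
after 14 — deliver 3→0: ·
after 15 — deliver 0→1: n1:part/t1/[r]
after 16 — deliver 1→0: ·
after 17 — propose(0,'r'): n0:coor/t3/[r]
after 18 — deliver 0→2: n2:part/t2/[r]
after 19 — deliver 2→0: ·
after 20 — deliver 4→0: ·
after 21 — deliver 4→3: ·
after 22 — propose(0,'y'): n0:coor/t4/[r]
after 23 — deliver 0→2: n2:part/t3/[r]
after 24 — deliver 2→0: ·
after 25 — deliver 0→3: n3:part/t2/[r]

r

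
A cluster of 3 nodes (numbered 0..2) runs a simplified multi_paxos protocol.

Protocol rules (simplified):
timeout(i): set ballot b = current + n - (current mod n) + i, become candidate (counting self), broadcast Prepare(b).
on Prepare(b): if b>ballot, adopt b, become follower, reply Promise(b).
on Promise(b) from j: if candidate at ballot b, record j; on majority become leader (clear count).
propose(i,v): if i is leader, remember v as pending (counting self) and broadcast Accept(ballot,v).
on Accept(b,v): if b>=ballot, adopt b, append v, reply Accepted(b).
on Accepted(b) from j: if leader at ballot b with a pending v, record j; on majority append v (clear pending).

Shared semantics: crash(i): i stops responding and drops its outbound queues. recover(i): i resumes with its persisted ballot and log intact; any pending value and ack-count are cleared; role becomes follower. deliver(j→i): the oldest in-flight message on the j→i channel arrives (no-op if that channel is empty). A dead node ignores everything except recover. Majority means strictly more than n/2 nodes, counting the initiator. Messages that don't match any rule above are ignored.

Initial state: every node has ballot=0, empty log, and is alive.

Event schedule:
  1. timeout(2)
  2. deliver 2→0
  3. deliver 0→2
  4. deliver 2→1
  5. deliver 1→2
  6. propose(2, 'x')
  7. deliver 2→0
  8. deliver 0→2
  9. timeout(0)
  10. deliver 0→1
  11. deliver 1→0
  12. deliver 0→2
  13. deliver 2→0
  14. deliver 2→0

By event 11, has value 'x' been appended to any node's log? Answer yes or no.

[1] timeout(2) → N2(cand b5 [-])
[2] deliver 2→0 → N0(foll b5 [-])
[3] deliver 0→2 → N2(lead b5 [-])
[4] deliver 2→1 → N1(foll b5 [-])
[5] deliver 1→2 → ∅
[6] propose(2,'x') → ∅
[7] deliver 2→0 → N0(foll b5 [x])
[8] deliver 0→2 → N2(lead b5 [x])
[9] timeout(0) → N0(cand b6 [x])
[10] deliver 0→1 → N1(foll b6 [-])
[11] deliver 1→0 → N0(lead b6 [x])

yes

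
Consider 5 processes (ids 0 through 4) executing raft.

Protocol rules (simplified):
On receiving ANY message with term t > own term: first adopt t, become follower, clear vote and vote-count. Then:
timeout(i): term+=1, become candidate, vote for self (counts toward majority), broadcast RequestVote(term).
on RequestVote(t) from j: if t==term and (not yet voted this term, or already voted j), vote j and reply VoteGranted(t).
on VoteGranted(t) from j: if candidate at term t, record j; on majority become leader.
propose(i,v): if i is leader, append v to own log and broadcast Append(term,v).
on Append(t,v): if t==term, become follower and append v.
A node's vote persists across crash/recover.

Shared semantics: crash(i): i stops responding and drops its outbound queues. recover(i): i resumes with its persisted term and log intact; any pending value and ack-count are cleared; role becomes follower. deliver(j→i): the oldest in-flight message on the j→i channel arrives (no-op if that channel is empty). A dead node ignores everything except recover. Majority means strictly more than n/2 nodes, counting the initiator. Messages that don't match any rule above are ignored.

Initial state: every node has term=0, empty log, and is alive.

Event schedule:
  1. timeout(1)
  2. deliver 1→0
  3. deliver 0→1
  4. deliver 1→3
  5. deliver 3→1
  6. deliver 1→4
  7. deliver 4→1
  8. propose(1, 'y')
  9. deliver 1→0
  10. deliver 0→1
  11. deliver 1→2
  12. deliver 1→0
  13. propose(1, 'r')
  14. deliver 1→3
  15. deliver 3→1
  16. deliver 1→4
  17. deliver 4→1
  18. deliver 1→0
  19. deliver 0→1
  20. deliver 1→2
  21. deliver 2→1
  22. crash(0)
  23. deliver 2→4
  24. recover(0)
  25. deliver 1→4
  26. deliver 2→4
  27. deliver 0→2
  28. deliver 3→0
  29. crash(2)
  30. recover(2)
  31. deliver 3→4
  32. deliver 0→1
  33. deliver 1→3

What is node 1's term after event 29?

after 1 — timeout(1): n1:cand/t1/[-]
after 2 — deliver 1→0: n0:foll/t1/[-]
after 3 — deliver 0→1: ·
after 4 — deliver 1→3: n3:foll/t1/[-]
after 5 — deliver 3→1: n1:lead/t1/[-]
after 6 — deliver 1→4: n4:foll/t1/[-]
after 7 — deliver 4→1: ·
after 8 — propose(1,'y'): n1:lead/t1/[y]
after 9 — deliver 1→0: n0:foll/t1/[y]
after 10 — deliver 0→1: ·
after 11 — deliver 1→2: n2:foll/t1/[-]
after 12 — deliver 1→0: ·
after 13 — propose(1,'r'): n1:lead/t1/[y,r]
after 14 — deliver 1→3: n3:foll/t1/[y]
after 15 — deliver 3→1: ·
after 16 — deliver 1→4: n4:foll/t1/[y]
after 17 — deliver 4→1: ·
after 18 — deliver 1→0: n0:foll/t1/[y,r]
after 19 — deliver 0→1: ·
after 20 — deliver 1→2: n2:foll/t1/[y]
after 21 — deliver 2→1: ·
after 22 — crash(0): n0:✗foll/t1/[y,r]
after 23 — deliver 2→4: ·
after 24 — recover(0): n0:foll/t1/[y,r]
after 25 — deliver 1→4: n4:foll/t1/[y,r]
after 26 — deliver 2→4: ·
after 27 — deliver 0→2: ·
after 28 — deliver 3→0: ·
after 29 — crash(2): n2:✗foll/t1/[y]

1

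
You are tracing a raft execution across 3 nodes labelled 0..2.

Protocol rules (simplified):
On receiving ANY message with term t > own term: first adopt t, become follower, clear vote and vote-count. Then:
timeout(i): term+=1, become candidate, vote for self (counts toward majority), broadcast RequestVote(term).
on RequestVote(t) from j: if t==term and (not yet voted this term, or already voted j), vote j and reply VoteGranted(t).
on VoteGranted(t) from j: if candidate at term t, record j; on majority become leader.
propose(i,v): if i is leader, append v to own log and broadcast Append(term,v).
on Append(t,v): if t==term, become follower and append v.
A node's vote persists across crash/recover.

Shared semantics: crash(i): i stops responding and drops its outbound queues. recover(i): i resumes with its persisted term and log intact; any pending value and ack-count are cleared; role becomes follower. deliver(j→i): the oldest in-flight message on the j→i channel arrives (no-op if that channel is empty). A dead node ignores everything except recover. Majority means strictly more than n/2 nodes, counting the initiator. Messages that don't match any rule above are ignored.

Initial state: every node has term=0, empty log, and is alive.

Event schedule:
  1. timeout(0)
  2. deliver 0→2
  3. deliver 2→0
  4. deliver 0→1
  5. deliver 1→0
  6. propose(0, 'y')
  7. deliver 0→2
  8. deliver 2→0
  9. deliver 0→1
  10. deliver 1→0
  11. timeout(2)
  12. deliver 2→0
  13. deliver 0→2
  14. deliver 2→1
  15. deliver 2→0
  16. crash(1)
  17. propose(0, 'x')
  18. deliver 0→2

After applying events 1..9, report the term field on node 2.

1

after 1 — timeout(0): n0:cand/t1/[-]
after 2 — deliver 0→2: n2:foll/t1/[-]
after 3 — deliver 2→0: n0:lead/t1/[-]
after 4 — deliver 0→1: n1:foll/t1/[-]
after 5 — deliver 1→0: ·
after 6 — propose(0,'y'): n0:lead/t1/[y]
after 7 — deliver 0→2: n2:foll/t1/[y]
after 8 — deliver 2→0: ·
after 9 — deliver 0→1: n1:foll/t1/[y]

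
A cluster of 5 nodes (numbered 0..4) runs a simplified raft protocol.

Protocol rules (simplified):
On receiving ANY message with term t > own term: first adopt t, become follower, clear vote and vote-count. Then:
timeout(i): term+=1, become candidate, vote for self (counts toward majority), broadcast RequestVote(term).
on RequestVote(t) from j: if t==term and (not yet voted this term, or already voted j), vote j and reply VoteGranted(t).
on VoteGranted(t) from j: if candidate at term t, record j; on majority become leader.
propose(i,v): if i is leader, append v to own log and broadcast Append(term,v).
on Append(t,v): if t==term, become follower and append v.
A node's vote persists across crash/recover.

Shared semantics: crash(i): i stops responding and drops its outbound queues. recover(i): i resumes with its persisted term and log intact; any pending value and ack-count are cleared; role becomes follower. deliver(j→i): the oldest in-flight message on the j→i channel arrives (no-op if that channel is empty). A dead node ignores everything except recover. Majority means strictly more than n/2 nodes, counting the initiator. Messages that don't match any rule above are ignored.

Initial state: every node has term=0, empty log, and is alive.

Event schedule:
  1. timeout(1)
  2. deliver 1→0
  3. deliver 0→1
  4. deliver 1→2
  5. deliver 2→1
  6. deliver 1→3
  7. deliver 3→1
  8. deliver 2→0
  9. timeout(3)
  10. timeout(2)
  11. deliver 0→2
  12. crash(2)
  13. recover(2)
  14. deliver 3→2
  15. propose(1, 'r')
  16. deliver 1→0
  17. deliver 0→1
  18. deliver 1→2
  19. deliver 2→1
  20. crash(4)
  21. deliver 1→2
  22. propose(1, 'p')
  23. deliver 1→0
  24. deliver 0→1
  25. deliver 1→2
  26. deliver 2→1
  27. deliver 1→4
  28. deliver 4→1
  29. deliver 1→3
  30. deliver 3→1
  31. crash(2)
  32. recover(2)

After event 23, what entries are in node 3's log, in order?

[1] timeout(1) → N1(cand t1 [-])
[2] deliver 1→0 → N0(foll t1 [-])
[3] deliver 0→1 → ∅
[4] deliver 1→2 → N2(foll t1 [-])
[5] deliver 2→1 → N1(lead t1 [-])
[6] deliver 1→3 → N3(foll t1 [-])
[7] deliver 3→1 → ∅
[8] deliver 2→0 → ∅
[9] timeout(3) → N3(cand t2 [-])
[10] timeout(2) → N2(cand t2 [-])
[11] deliver 0→2 → ∅
[12] crash(2) → N2(✗cand t2 [-])
[13] recover(2) → N2(foll t2 [-])
[14] deliver 3→2 → ∅
[15] propose(1,'r') → N1(lead t1 [r])
[16] deliver 1→0 → N0(foll t1 [r])
[17] deliver 0→1 → ∅
[18] deliver 1→2 → ∅
[19] deliver 2→1 → ∅
[20] crash(4) → N4(✗foll t0 [-])
[21] deliver 1→2 → ∅
[22] propose(1,'p') → N1(lead t1 [r,p])
[23] deliver 1→0 → N0(foll t1 [r,p])

empty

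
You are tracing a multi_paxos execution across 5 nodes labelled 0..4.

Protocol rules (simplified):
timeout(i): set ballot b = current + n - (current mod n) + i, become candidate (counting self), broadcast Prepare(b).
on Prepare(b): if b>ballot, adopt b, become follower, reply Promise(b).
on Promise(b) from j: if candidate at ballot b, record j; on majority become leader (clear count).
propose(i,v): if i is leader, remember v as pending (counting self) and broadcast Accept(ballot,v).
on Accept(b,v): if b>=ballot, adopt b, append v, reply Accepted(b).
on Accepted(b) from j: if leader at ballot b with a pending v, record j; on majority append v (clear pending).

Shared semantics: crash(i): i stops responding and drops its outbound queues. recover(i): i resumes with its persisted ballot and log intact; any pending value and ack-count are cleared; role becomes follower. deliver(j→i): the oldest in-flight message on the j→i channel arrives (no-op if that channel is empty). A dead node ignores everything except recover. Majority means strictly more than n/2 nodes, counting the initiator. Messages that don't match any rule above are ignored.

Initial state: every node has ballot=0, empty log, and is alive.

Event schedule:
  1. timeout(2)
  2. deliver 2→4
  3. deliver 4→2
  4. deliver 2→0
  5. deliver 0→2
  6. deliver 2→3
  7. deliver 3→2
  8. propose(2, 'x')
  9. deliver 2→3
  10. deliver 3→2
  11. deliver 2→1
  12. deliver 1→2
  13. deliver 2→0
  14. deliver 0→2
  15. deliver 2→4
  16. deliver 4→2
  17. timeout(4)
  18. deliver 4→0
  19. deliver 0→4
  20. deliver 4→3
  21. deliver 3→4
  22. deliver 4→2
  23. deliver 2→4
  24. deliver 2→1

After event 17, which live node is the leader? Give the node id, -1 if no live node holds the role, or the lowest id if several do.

after 1 — timeout(2): n2:cand/b7/[-]
after 2 — deliver 2→4: n4:foll/b7/[-]
after 3 — deliver 4→2: ·
after 4 — deliver 2→0: n0:foll/b7/[-]
after 5 — deliver 0→2: n2:lead/b7/[-]
after 6 — deliver 2→3: n3:foll/b7/[-]
after 7 — deliver 3→2: ·
after 8 — propose(2,'x'): ·
after 9 — deliver 2→3: n3:foll/b7/[x]
after 10 — deliver 3→2: ·
after 11 — deliver 2→1: n1:foll/b7/[-]
after 12 — deliver 1→2: ·
after 13 — deliver 2→0: n0:foll/b7/[x]
after 14 — deliver 0→2: n2:lead/b7/[x]
after 15 — deliver 2→4: n4:foll/b7/[x]
after 16 — deliver 4→2: ·
after 17 — timeout(4): n4:cand/b14/[x]

2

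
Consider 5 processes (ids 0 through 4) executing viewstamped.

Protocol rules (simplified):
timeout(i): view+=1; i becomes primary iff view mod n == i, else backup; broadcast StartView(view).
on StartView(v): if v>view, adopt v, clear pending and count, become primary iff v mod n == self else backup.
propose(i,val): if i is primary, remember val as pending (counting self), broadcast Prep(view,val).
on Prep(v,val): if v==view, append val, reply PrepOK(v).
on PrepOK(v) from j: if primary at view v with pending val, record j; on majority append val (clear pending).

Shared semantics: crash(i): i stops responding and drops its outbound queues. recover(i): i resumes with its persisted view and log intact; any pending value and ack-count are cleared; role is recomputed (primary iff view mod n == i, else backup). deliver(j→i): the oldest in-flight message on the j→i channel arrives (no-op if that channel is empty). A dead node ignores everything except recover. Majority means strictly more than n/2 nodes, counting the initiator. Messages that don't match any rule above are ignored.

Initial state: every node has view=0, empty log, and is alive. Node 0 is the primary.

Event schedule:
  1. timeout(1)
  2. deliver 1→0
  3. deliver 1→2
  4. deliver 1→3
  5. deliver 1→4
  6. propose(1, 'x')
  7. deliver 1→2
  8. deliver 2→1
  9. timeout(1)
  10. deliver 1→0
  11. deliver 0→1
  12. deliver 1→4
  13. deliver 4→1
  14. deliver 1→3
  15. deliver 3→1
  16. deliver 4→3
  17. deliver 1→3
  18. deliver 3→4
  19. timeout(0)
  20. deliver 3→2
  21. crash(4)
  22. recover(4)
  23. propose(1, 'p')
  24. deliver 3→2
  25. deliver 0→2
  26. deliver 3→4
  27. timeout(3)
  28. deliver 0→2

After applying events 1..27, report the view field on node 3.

3

after 1 — timeout(1): n1:prim/v1/[-]
after 2 — deliver 1→0: n0:back/v1/[-]
after 3 — deliver 1→2: n2:back/v1/[-]
after 4 — deliver 1→3: n3:back/v1/[-]
after 5 — deliver 1→4: n4:back/v1/[-]
after 6 — propose(1,'x'): ·
after 7 — deliver 1→2: n2:back/v1/[x]
after 8 — deliver 2→1: ·
after 9 — timeout(1): n1:back/v2/[-]
after 10 — deliver 1→0: n0:back/v1/[x]
after 11 — deliver 0→1: ·
after 12 — deliver 1→4: n4:back/v1/[x]
after 13 — deliver 4→1: ·
after 14 — deliver 1→3: n3:back/v1/[x]
after 15 — deliver 3→1: ·
after 16 — deliver 4→3: ·
after 17 — deliver 1→3: n3:back/v2/[x]
after 18 — deliver 3→4: ·
after 19 — timeout(0): n0:back/v2/[x]
after 20 — deliver 3→2: ·
after 21 — crash(4): n4:✗back/v1/[x]
after 22 — recover(4): n4:back/v1/[x]
after 23 — propose(1,'p'): ·
after 24 — deliver 3→2: ·
after 25 — deliver 0→2: n2:prim/v2/[x]
after 26 — deliver 3→4: ·
after 27 — timeout(3): n3:prim/v3/[x]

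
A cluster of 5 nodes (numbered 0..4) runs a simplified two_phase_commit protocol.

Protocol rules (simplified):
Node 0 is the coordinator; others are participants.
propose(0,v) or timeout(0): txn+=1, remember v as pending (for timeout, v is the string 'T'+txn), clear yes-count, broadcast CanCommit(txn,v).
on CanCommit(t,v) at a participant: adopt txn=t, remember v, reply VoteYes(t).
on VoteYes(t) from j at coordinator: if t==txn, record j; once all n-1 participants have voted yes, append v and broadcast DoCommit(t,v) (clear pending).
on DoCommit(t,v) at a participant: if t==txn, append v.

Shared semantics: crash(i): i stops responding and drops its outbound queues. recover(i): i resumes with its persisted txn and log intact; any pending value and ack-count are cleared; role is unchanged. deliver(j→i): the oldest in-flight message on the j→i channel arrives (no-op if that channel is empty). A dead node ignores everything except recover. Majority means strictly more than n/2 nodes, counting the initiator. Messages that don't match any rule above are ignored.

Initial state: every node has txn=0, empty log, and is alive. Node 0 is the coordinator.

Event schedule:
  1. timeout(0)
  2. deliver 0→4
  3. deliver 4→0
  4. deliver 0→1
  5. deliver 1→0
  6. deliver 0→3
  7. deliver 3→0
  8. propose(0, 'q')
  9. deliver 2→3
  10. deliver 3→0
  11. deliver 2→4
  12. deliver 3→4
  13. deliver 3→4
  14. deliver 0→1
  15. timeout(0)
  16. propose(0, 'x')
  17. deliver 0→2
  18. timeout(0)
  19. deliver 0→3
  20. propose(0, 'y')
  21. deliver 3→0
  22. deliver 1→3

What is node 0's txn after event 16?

4

[1] timeout(0) → N0(coor t1 [-])
[2] deliver 0→4 → N4(part t1 [-])
[3] deliver 4→0 → ∅
[4] deliver 0→1 → N1(part t1 [-])
[5] deliver 1→0 → ∅
[6] deliver 0→3 → N3(part t1 [-])
[7] deliver 3→0 → ∅
[8] propose(0,'q') → N0(coor t2 [-])
[9] deliver 2→3 → ∅
[10] deliver 3→0 → ∅
[11] deliver 2→4 → ∅
[12] deliver 3→4 → ∅
[13] deliver 3→4 → ∅
[14] deliver 0→1 → N1(part t2 [-])
[15] timeout(0) → N0(coor t3 [-])
[16] propose(0,'x') → N0(coor t4 [-])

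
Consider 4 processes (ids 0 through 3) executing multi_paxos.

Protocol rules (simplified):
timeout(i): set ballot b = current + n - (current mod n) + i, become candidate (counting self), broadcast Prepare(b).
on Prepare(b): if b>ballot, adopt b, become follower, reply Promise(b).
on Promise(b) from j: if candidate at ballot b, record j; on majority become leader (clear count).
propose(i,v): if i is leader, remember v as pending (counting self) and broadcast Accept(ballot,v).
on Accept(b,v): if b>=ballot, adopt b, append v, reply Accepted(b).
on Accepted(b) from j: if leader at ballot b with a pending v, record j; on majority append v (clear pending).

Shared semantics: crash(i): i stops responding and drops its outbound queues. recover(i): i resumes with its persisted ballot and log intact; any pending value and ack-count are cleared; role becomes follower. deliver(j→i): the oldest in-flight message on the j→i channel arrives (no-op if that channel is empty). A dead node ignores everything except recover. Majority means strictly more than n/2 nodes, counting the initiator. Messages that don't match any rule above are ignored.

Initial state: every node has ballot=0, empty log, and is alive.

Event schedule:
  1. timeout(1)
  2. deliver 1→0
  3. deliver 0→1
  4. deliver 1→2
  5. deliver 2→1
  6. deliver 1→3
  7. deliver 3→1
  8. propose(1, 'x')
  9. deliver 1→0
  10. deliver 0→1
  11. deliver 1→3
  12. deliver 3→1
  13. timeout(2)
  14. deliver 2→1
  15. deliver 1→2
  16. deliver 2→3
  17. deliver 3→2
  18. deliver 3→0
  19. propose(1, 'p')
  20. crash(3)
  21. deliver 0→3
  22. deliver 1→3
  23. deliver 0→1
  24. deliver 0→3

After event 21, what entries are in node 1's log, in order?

x

e1 timeout(1): 1[cand,b=5,-]
e2 deliver 1→0: 0[foll,b=5,-]
e3 deliver 0→1: ·
e4 deliver 1→2: 2[foll,b=5,-]
e5 deliver 2→1: 1[lead,b=5,-]
e6 deliver 1→3: 3[foll,b=5,-]
e7 deliver 3→1: ·
e8 propose(1,'x'): ·
e9 deliver 1→0: 0[foll,b=5,x]
e10 deliver 0→1: ·
e11 deliver 1→3: 3[foll,b=5,x]
e12 deliver 3→1: 1[lead,b=5,x]
e13 timeout(2): 2[cand,b=10,-]
e14 deliver 2→1: 1[foll,b=10,x]
e15 deliver 1→2: ·
e16 deliver 2→3: 3[foll,b=10,x]
e17 deliver 3→2: ·
e18 deliver 3→0: ·
e19 propose(1,'p'): ·
e20 crash(3): 3[✗foll,b=10,x]
e21 deliver 0→3: ·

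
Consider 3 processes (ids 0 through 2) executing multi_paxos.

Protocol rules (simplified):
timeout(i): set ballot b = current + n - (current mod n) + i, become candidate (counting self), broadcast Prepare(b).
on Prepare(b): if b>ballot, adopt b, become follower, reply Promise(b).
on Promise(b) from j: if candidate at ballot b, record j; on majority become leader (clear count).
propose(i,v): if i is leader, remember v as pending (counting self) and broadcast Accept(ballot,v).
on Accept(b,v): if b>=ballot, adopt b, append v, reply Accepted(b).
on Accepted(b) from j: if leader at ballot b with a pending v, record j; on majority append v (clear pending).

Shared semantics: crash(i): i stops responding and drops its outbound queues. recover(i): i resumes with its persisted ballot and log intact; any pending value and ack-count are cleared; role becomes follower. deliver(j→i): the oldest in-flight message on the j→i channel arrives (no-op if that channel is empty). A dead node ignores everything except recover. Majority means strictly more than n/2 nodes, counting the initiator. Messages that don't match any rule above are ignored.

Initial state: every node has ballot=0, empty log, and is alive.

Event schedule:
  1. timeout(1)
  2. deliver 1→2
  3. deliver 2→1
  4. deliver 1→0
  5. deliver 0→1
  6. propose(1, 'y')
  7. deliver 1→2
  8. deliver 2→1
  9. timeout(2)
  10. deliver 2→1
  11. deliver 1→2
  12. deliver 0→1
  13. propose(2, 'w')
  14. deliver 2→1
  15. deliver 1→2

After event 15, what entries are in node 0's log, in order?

1. timeout(1):  <1:cand b4 ->
2. deliver 1→2:  <2:foll b4 ->
3. deliver 2→1:  <1:lead b4 ->
4. deliver 1→0:  <0:foll b4 ->
5. deliver 0→1:  nop
6. propose(1,'y'):  nop
7. deliver 1→2:  <2:foll b4 y>
8. deliver 2→1:  <1:lead b4 y>
9. timeout(2):  <2:cand b8 y>
10. deliver 2→1:  <1:foll b8 y>
11. deliver 1→2:  <2:lead b8 y>
12. deliver 0→1:  nop
13. propose(2,'w'):  nop
14. deliver 2→1:  <1:foll b8 y,w>
15. deliver 1→2:  <2:lead b8 y,w>

empty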